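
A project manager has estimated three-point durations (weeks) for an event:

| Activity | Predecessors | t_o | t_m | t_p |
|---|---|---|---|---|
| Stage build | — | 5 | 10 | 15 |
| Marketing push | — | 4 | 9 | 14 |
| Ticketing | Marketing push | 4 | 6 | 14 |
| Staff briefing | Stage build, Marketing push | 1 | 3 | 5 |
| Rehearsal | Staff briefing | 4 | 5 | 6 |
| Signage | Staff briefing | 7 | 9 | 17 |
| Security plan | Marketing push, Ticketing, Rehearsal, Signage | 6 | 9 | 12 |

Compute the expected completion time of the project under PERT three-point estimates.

32 weeks

te_Stage build = (5 + 4·10 + 15)/6 = 60/6 = 10
te_Marketing push = (4 + 4·9 + 14)/6 = 54/6 = 9
te_Ticketing = (4 + 4·6 + 14)/6 = 42/6 = 7
te_Staff briefing = (1 + 4·3 + 5)/6 = 18/6 = 3
te_Rehearsal = (4 + 4·5 + 6)/6 = 30/6 = 5
te_Signage = (7 + 4·9 + 17)/6 = 60/6 = 10
te_Security plan = (6 + 4·9 + 12)/6 = 54/6 = 9

Forward pass:
ES_Stage build = 0; EF_Stage build = 10
ES_Marketing push = 0; EF_Marketing push = 9
ES_Ticketing = 9; EF_Ticketing = 9+7 = 16
ES_Staff briefing = max(EF_Stage build=10, EF_Marketing push=9) = 10; EF_Staff briefing = 10+3 = 13
ES_Rehearsal = 13; EF_Rehearsal = 13+5 = 18
ES_Signage = 13; EF_Signage = 13+10 = 23
ES_Security plan = max(EF_Marketing push=9, EF_Ticketing=16, EF_Rehearsal=18, EF_Signage=23) = 23; EF_Security plan = 23+9 = 32
Expected project duration μ = 32 weeks. Critical path: Stage build → Staff briefing → Signage → Security plan.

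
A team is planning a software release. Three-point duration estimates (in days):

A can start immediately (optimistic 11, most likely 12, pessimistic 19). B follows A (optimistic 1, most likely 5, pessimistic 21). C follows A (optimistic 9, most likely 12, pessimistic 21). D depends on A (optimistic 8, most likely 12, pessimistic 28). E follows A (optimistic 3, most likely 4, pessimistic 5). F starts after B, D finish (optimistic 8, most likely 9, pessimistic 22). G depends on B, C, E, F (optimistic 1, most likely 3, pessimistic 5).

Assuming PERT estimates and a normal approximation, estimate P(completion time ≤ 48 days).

0.947

te_A = (11 + 4·12 + 19)/6 = 78/6 = 13; σ²_A = ((19−11)/6)² = 1.778
te_B = (1 + 4·5 + 21)/6 = 42/6 = 7; σ²_B = ((21−1)/6)² = 11.111
te_C = (9 + 4·12 + 21)/6 = 78/6 = 13; σ²_C = ((21−9)/6)² = 4.000
te_D = (8 + 4·12 + 28)/6 = 84/6 = 14; σ²_D = ((28−8)/6)² = 11.111
te_E = (3 + 4·4 + 5)/6 = 24/6 = 4; σ²_E = ((5−3)/6)² = 0.111
te_F = (8 + 4·9 + 22)/6 = 66/6 = 11; σ²_F = ((22−8)/6)² = 5.444
te_G = (1 + 4·3 + 5)/6 = 18/6 = 3; σ²_G = ((5−1)/6)² = 0.444

Forward pass:
ES_A = 0; EF_A = 13
ES_B = 13; EF_B = 13+7 = 20
ES_C = 13; EF_C = 13+13 = 26
ES_D = 13; EF_D = 13+14 = 27
ES_E = 13; EF_E = 13+4 = 17
ES_F = max(EF_B=20, EF_D=27) = 27; EF_F = 27+11 = 38
ES_G = max(EF_B=20, EF_C=26, EF_E=17, EF_F=38) = 38; EF_G = 38+3 = 41
Expected project duration μ = 41 days. Critical path: A → D → F → G.

Variance along critical path = 1.778 + 11.111 + 5.444 + 0.444 = 18.778; σ = √18.778 = 4.333 days.
Z = (48 − 41) / 4.333 = 1.615
P(T ≤ 48) = Φ(1.615) ≈ 0.947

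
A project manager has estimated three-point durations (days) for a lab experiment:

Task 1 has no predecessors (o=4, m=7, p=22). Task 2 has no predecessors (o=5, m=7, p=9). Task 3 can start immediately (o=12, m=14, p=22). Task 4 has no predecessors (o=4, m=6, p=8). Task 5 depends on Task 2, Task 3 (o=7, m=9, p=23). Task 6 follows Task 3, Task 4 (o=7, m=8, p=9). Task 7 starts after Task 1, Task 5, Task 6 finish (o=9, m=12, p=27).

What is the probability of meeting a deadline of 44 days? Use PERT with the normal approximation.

te_Task 1 = (4 + 4·7 + 22)/6 = 54/6 = 9; σ²_Task 1 = ((22−4)/6)² = 9.000
te_Task 2 = (5 + 4·7 + 9)/6 = 42/6 = 7; σ²_Task 2 = ((9−5)/6)² = 0.444
te_Task 3 = (12 + 4·14 + 22)/6 = 90/6 = 15; σ²_Task 3 = ((22−12)/6)² = 2.778
te_Task 4 = (4 + 4·6 + 8)/6 = 36/6 = 6; σ²_Task 4 = ((8−4)/6)² = 0.444
te_Task 5 = (7 + 4·9 + 23)/6 = 66/6 = 11; σ²_Task 5 = ((23−7)/6)² = 7.111
te_Task 6 = (7 + 4·8 + 9)/6 = 48/6 = 8; σ²_Task 6 = ((9−7)/6)² = 0.111
te_Task 7 = (9 + 4·12 + 27)/6 = 84/6 = 14; σ²_Task 7 = ((27−9)/6)² = 9.000

Forward pass:
ES_Task 1 = 0; EF_Task 1 = 9
ES_Task 2 = 0; EF_Task 2 = 7
ES_Task 3 = 0; EF_Task 3 = 15
ES_Task 4 = 0; EF_Task 4 = 6
ES_Task 5 = max(EF_Task 2=7, EF_Task 3=15) = 15; EF_Task 5 = 15+11 = 26
ES_Task 6 = max(EF_Task 3=15, EF_Task 4=6) = 15; EF_Task 6 = 15+8 = 23
ES_Task 7 = max(EF_Task 1=9, EF_Task 5=26, EF_Task 6=23) = 26; EF_Task 7 = 26+14 = 40
Expected project duration μ = 40 days. Critical path: Task 3 → Task 5 → Task 7.

Variance along critical path = 2.778 + 7.111 + 9.000 = 18.889; σ = √18.889 = 4.346 days.
Z = (44 − 40) / 4.346 = 0.920
P(T ≤ 44) = Φ(0.920) ≈ 0.821

0.821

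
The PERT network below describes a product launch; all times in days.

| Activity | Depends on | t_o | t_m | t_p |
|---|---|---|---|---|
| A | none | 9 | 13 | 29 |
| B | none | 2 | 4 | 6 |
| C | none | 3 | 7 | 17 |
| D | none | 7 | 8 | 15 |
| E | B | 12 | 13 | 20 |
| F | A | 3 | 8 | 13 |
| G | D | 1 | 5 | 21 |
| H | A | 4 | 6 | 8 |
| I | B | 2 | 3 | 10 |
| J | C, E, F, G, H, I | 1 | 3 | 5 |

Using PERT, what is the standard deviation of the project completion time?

te_A = (9 + 4·13 + 29)/6 = 90/6 = 15; σ²_A = ((29−9)/6)² = 11.111
te_B = (2 + 4·4 + 6)/6 = 24/6 = 4; σ²_B = ((6−2)/6)² = 0.444
te_C = (3 + 4·7 + 17)/6 = 48/6 = 8; σ²_C = ((17−3)/6)² = 5.444
te_D = (7 + 4·8 + 15)/6 = 54/6 = 9; σ²_D = ((15−7)/6)² = 1.778
te_E = (12 + 4·13 + 20)/6 = 84/6 = 14; σ²_E = ((20−12)/6)² = 1.778
te_F = (3 + 4·8 + 13)/6 = 48/6 = 8; σ²_F = ((13−3)/6)² = 2.778
te_G = (1 + 4·5 + 21)/6 = 42/6 = 7; σ²_G = ((21−1)/6)² = 11.111
te_H = (4 + 4·6 + 8)/6 = 36/6 = 6; σ²_H = ((8−4)/6)² = 0.444
te_I = (2 + 4·3 + 10)/6 = 24/6 = 4; σ²_I = ((10−2)/6)² = 1.778
te_J = (1 + 4·3 + 5)/6 = 18/6 = 3; σ²_J = ((5−1)/6)² = 0.444

Forward pass:
ES_A = 0; EF_A = 15
ES_B = 0; EF_B = 4
ES_C = 0; EF_C = 8
ES_D = 0; EF_D = 9
ES_E = 4; EF_E = 4+14 = 18
ES_F = 15; EF_F = 15+8 = 23
ES_G = 9; EF_G = 9+7 = 16
ES_H = 15; EF_H = 15+6 = 21
ES_I = 4; EF_I = 4+4 = 8
ES_J = max(EF_C=8, EF_E=18, EF_F=23, EF_G=16, EF_H=21, EF_I=8) = 23; EF_J = 23+3 = 26
Expected project duration μ = 26 days. Critical path: A → F → J.

Variance along critical path = 11.111 + 2.778 + 0.444 = 14.333
σ = √14.333 = 3.786 days

3.79 days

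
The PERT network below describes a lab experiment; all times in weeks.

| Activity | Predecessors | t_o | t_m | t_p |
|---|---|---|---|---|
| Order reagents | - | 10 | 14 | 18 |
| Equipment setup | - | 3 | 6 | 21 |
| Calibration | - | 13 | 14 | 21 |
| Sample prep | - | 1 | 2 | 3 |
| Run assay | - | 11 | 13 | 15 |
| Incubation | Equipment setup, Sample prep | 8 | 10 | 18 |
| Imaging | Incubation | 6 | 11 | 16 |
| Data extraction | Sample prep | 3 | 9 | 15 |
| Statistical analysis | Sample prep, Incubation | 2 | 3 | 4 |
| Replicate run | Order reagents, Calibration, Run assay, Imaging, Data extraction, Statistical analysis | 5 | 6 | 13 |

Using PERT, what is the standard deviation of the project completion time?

te_Order reagents = (10 + 4·14 + 18)/6 = 84/6 = 14; σ²_Order reagents = ((18−10)/6)² = 1.778
te_Equipment setup = (3 + 4·6 + 21)/6 = 48/6 = 8; σ²_Equipment setup = ((21−3)/6)² = 9.000
te_Calibration = (13 + 4·14 + 21)/6 = 90/6 = 15; σ²_Calibration = ((21−13)/6)² = 1.778
te_Sample prep = (1 + 4·2 + 3)/6 = 12/6 = 2; σ²_Sample prep = ((3−1)/6)² = 0.111
te_Run assay = (11 + 4·13 + 15)/6 = 78/6 = 13; σ²_Run assay = ((15−11)/6)² = 0.444
te_Incubation = (8 + 4·10 + 18)/6 = 66/6 = 11; σ²_Incubation = ((18−8)/6)² = 2.778
te_Imaging = (6 + 4·11 + 16)/6 = 66/6 = 11; σ²_Imaging = ((16−6)/6)² = 2.778
te_Data extraction = (3 + 4·9 + 15)/6 = 54/6 = 9; σ²_Data extraction = ((15−3)/6)² = 4.000
te_Statistical analysis = (2 + 4·3 + 4)/6 = 18/6 = 3; σ²_Statistical analysis = ((4−2)/6)² = 0.111
te_Replicate run = (5 + 4·6 + 13)/6 = 42/6 = 7; σ²_Replicate run = ((13−5)/6)² = 1.778

Forward pass:
ES_Order reagents = 0; EF_Order reagents = 14
ES_Equipment setup = 0; EF_Equipment setup = 8
ES_Calibration = 0; EF_Calibration = 15
ES_Sample prep = 0; EF_Sample prep = 2
ES_Run assay = 0; EF_Run assay = 13
ES_Incubation = max(EF_Equipment setup=8, EF_Sample prep=2) = 8; EF_Incubation = 8+11 = 19
ES_Imaging = 19; EF_Imaging = 19+11 = 30
ES_Data extraction = 2; EF_Data extraction = 2+9 = 11
ES_Statistical analysis = max(EF_Sample prep=2, EF_Incubation=19) = 19; EF_Statistical analysis = 19+3 = 22
ES_Replicate run = max(EF_Order reagents=14, EF_Calibration=15, EF_Run assay=13, EF_Imaging=30, EF_Data extraction=11, EF_Statistical analysis=22) = 30; EF_Replicate run = 30+7 = 37
Expected project duration μ = 37 weeks. Critical path: Equipment setup → Incubation → Imaging → Replicate run.

Variance along critical path = 9.000 + 2.778 + 2.778 + 1.778 = 16.333
σ = √16.333 = 4.041 weeks

4.04 weeks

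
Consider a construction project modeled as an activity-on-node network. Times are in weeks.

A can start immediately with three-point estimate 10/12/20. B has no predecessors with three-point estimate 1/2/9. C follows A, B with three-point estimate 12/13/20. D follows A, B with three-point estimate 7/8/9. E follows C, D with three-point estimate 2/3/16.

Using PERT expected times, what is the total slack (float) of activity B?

te_A = (10 + 4·12 + 20)/6 = 78/6 = 13
te_B = (1 + 4·2 + 9)/6 = 18/6 = 3
te_C = (12 + 4·13 + 20)/6 = 84/6 = 14
te_D = (7 + 4·8 + 9)/6 = 48/6 = 8
te_E = (2 + 4·3 + 16)/6 = 30/6 = 5

Forward pass:
ES_A = 0; EF_A = 13
ES_B = 0; EF_B = 3
ES_C = max(EF_A=13, EF_B=3) = 13; EF_C = 13+14 = 27
ES_D = max(EF_A=13, EF_B=3) = 13; EF_D = 13+8 = 21
ES_E = max(EF_C=27, EF_D=21) = 27; EF_E = 27+5 = 32
Expected project duration μ = 32 weeks. Critical path: A → C → E.

Backward pass:
LF_E = 32; LS_E = 32−5 = 27
LF_D = LS_E = 27; LS_D = 27−8 = 19
LF_C = LS_E = 27; LS_C = 27−14 = 13
LF_B = min(LS_C=13, LS_D=19) = 13; LS_B = 13−3 = 10
LF_A = min(LS_C=13, LS_D=19) = 13; LS_A = 13−13 = 0
Slack_B = LS_B − ES_B = 10 − 0 = 10

10 weeks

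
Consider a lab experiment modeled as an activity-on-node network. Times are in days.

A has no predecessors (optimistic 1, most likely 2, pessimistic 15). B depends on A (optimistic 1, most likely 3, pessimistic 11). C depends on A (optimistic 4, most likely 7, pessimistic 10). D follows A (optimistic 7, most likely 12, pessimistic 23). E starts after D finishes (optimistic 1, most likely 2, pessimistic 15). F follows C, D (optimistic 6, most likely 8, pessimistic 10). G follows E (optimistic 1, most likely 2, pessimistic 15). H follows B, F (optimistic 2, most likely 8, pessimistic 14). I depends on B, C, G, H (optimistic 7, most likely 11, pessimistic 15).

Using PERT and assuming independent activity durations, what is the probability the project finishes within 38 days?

te_A = (1 + 4·2 + 15)/6 = 24/6 = 4; σ²_A = ((15−1)/6)² = 5.444
te_B = (1 + 4·3 + 11)/6 = 24/6 = 4; σ²_B = ((11−1)/6)² = 2.778
te_C = (4 + 4·7 + 10)/6 = 42/6 = 7; σ²_C = ((10−4)/6)² = 1.000
te_D = (7 + 4·12 + 23)/6 = 78/6 = 13; σ²_D = ((23−7)/6)² = 7.111
te_E = (1 + 4·2 + 15)/6 = 24/6 = 4; σ²_E = ((15−1)/6)² = 5.444
te_F = (6 + 4·8 + 10)/6 = 48/6 = 8; σ²_F = ((10−6)/6)² = 0.444
te_G = (1 + 4·2 + 15)/6 = 24/6 = 4; σ²_G = ((15−1)/6)² = 5.444
te_H = (2 + 4·8 + 14)/6 = 48/6 = 8; σ²_H = ((14−2)/6)² = 4.000
te_I = (7 + 4·11 + 15)/6 = 66/6 = 11; σ²_I = ((15−7)/6)² = 1.778

Forward pass:
ES_A = 0; EF_A = 4
ES_B = 4; EF_B = 4+4 = 8
ES_C = 4; EF_C = 4+7 = 11
ES_D = 4; EF_D = 4+13 = 17
ES_E = 17; EF_E = 17+4 = 21
ES_F = max(EF_C=11, EF_D=17) = 17; EF_F = 17+8 = 25
ES_G = 21; EF_G = 21+4 = 25
ES_H = max(EF_B=8, EF_F=25) = 25; EF_H = 25+8 = 33
ES_I = max(EF_B=8, EF_C=11, EF_G=25, EF_H=33) = 33; EF_I = 33+11 = 44
Expected project duration μ = 44 days. Critical path: A → D → F → H → I.

Variance along critical path = 5.444 + 7.111 + 0.444 + 4.000 + 1.778 = 18.778; σ = √18.778 = 4.333 days.
Z = (38 − 44) / 4.333 = -1.385
P(T ≤ 38) = Φ(-1.385) ≈ 0.083

0.083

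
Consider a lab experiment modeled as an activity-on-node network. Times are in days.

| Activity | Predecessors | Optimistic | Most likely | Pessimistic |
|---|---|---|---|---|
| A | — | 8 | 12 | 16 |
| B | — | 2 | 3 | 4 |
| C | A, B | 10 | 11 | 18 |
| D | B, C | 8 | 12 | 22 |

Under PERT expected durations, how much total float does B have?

9 days

te_A = (8 + 4·12 + 16)/6 = 72/6 = 12
te_B = (2 + 4·3 + 4)/6 = 18/6 = 3
te_C = (10 + 4·11 + 18)/6 = 72/6 = 12
te_D = (8 + 4·12 + 22)/6 = 78/6 = 13

Forward pass:
ES_A = 0; EF_A = 12
ES_B = 0; EF_B = 3
ES_C = max(EF_A=12, EF_B=3) = 12; EF_C = 12+12 = 24
ES_D = max(EF_B=3, EF_C=24) = 24; EF_D = 24+13 = 37
Expected project duration μ = 37 days. Critical path: A → C → D.

Backward pass:
LF_D = 37; LS_D = 37−13 = 24
LF_C = LS_D = 24; LS_C = 24−12 = 12
LF_B = min(LS_C=12, LS_D=24) = 12; LS_B = 12−3 = 9
LF_A = LS_C = 12; LS_A = 12−12 = 0
Slack_B = LS_B − ES_B = 9 − 0 = 9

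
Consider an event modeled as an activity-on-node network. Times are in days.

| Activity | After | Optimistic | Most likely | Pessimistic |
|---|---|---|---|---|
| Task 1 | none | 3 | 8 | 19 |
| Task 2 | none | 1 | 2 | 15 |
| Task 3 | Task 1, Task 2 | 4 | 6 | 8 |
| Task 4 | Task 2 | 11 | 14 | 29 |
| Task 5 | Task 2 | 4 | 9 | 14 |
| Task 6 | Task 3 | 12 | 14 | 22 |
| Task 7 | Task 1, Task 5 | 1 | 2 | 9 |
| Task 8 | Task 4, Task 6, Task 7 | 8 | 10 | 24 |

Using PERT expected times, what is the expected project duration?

42 days

te_Task 1 = (3 + 4·8 + 19)/6 = 54/6 = 9
te_Task 2 = (1 + 4·2 + 15)/6 = 24/6 = 4
te_Task 3 = (4 + 4·6 + 8)/6 = 36/6 = 6
te_Task 4 = (11 + 4·14 + 29)/6 = 96/6 = 16
te_Task 5 = (4 + 4·9 + 14)/6 = 54/6 = 9
te_Task 6 = (12 + 4·14 + 22)/6 = 90/6 = 15
te_Task 7 = (1 + 4·2 + 9)/6 = 18/6 = 3
te_Task 8 = (8 + 4·10 + 24)/6 = 72/6 = 12

Forward pass:
ES_Task 1 = 0; EF_Task 1 = 9
ES_Task 2 = 0; EF_Task 2 = 4
ES_Task 3 = max(EF_Task 1=9, EF_Task 2=4) = 9; EF_Task 3 = 9+6 = 15
ES_Task 4 = 4; EF_Task 4 = 4+16 = 20
ES_Task 5 = 4; EF_Task 5 = 4+9 = 13
ES_Task 6 = 15; EF_Task 6 = 15+15 = 30
ES_Task 7 = max(EF_Task 1=9, EF_Task 5=13) = 13; EF_Task 7 = 13+3 = 16
ES_Task 8 = max(EF_Task 4=20, EF_Task 6=30, EF_Task 7=16) = 30; EF_Task 8 = 30+12 = 42
Expected project duration μ = 42 days. Critical path: Task 1 → Task 3 → Task 6 → Task 8.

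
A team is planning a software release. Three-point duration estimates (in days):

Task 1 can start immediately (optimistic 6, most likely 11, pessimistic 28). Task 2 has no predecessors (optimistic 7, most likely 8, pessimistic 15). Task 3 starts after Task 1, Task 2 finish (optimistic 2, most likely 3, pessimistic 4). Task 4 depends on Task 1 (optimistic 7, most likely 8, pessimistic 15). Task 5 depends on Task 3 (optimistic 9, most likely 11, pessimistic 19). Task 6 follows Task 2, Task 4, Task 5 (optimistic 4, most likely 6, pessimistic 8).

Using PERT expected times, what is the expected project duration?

34 days

te_Task 1 = (6 + 4·11 + 28)/6 = 78/6 = 13
te_Task 2 = (7 + 4·8 + 15)/6 = 54/6 = 9
te_Task 3 = (2 + 4·3 + 4)/6 = 18/6 = 3
te_Task 4 = (7 + 4·8 + 15)/6 = 54/6 = 9
te_Task 5 = (9 + 4·11 + 19)/6 = 72/6 = 12
te_Task 6 = (4 + 4·6 + 8)/6 = 36/6 = 6

Forward pass:
ES_Task 1 = 0; EF_Task 1 = 13
ES_Task 2 = 0; EF_Task 2 = 9
ES_Task 3 = max(EF_Task 1=13, EF_Task 2=9) = 13; EF_Task 3 = 13+3 = 16
ES_Task 4 = 13; EF_Task 4 = 13+9 = 22
ES_Task 5 = 16; EF_Task 5 = 16+12 = 28
ES_Task 6 = max(EF_Task 2=9, EF_Task 4=22, EF_Task 5=28) = 28; EF_Task 6 = 28+6 = 34
Expected project duration μ = 34 days. Critical path: Task 1 → Task 3 → Task 5 → Task 6.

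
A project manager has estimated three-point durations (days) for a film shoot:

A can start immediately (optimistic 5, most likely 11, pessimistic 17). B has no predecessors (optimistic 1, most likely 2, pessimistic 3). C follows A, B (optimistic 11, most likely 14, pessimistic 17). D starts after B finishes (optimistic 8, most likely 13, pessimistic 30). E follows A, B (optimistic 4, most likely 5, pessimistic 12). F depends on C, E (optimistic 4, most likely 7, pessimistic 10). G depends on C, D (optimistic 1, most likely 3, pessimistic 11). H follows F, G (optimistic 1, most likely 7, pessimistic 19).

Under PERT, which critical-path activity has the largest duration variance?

H

te_A = (5 + 4·11 + 17)/6 = 66/6 = 11; σ²_A = ((17−5)/6)² = 4.000
te_B = (1 + 4·2 + 3)/6 = 12/6 = 2; σ²_B = ((3−1)/6)² = 0.111
te_C = (11 + 4·14 + 17)/6 = 84/6 = 14; σ²_C = ((17−11)/6)² = 1.000
te_D = (8 + 4·13 + 30)/6 = 90/6 = 15; σ²_D = ((30−8)/6)² = 13.444
te_E = (4 + 4·5 + 12)/6 = 36/6 = 6; σ²_E = ((12−4)/6)² = 1.778
te_F = (4 + 4·7 + 10)/6 = 42/6 = 7; σ²_F = ((10−4)/6)² = 1.000
te_G = (1 + 4·3 + 11)/6 = 24/6 = 4; σ²_G = ((11−1)/6)² = 2.778
te_H = (1 + 4·7 + 19)/6 = 48/6 = 8; σ²_H = ((19−1)/6)² = 9.000

Forward pass:
ES_A = 0; EF_A = 11
ES_B = 0; EF_B = 2
ES_C = max(EF_A=11, EF_B=2) = 11; EF_C = 11+14 = 25
ES_D = 2; EF_D = 2+15 = 17
ES_E = max(EF_A=11, EF_B=2) = 11; EF_E = 11+6 = 17
ES_F = max(EF_C=25, EF_E=17) = 25; EF_F = 25+7 = 32
ES_G = max(EF_C=25, EF_D=17) = 25; EF_G = 25+4 = 29
ES_H = max(EF_F=32, EF_G=29) = 32; EF_H = 32+8 = 40
Expected project duration μ = 40 days. Critical path: A → C → F → H.

Variances on critical path: σ²_A=4.000, σ²_C=1.000, σ²_F=1.000, σ²_H=9.000.
Largest is σ²_H = 9.000.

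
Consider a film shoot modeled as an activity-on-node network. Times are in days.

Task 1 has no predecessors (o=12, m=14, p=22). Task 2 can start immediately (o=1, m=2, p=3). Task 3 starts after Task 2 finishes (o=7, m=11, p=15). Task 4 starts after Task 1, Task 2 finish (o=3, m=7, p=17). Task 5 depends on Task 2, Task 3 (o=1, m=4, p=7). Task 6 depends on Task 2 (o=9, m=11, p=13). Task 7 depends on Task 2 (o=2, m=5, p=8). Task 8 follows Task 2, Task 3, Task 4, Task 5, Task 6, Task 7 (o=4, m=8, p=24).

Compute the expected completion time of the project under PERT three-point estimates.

te_Task 1 = (12 + 4·14 + 22)/6 = 90/6 = 15
te_Task 2 = (1 + 4·2 + 3)/6 = 12/6 = 2
te_Task 3 = (7 + 4·11 + 15)/6 = 66/6 = 11
te_Task 4 = (3 + 4·7 + 17)/6 = 48/6 = 8
te_Task 5 = (1 + 4·4 + 7)/6 = 24/6 = 4
te_Task 6 = (9 + 4·11 + 13)/6 = 66/6 = 11
te_Task 7 = (2 + 4·5 + 8)/6 = 30/6 = 5
te_Task 8 = (4 + 4·8 + 24)/6 = 60/6 = 10

Forward pass:
ES_Task 1 = 0; EF_Task 1 = 15
ES_Task 2 = 0; EF_Task 2 = 2
ES_Task 3 = 2; EF_Task 3 = 2+11 = 13
ES_Task 4 = max(EF_Task 1=15, EF_Task 2=2) = 15; EF_Task 4 = 15+8 = 23
ES_Task 5 = max(EF_Task 2=2, EF_Task 3=13) = 13; EF_Task 5 = 13+4 = 17
ES_Task 6 = 2; EF_Task 6 = 2+11 = 13
ES_Task 7 = 2; EF_Task 7 = 2+5 = 7
ES_Task 8 = max(EF_Task 2=2, EF_Task 3=13, EF_Task 4=23, EF_Task 5=17, EF_Task 6=13, EF_Task 7=7) = 23; EF_Task 8 = 23+10 = 33
Expected project duration μ = 33 days. Critical path: Task 1 → Task 4 → Task 8.

33 days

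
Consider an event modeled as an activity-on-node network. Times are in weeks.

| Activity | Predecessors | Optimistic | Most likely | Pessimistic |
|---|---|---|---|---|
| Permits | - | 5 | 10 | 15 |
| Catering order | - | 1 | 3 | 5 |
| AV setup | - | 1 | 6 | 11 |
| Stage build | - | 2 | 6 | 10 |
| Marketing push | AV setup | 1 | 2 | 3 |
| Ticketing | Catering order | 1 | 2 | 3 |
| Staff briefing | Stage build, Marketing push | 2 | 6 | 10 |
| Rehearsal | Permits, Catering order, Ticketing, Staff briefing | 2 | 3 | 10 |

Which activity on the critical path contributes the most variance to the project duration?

AV setup

te_Permits = (5 + 4·10 + 15)/6 = 60/6 = 10; σ²_Permits = ((15−5)/6)² = 2.778
te_Catering order = (1 + 4·3 + 5)/6 = 18/6 = 3; σ²_Catering order = ((5−1)/6)² = 0.444
te_AV setup = (1 + 4·6 + 11)/6 = 36/6 = 6; σ²_AV setup = ((11−1)/6)² = 2.778
te_Stage build = (2 + 4·6 + 10)/6 = 36/6 = 6; σ²_Stage build = ((10−2)/6)² = 1.778
te_Marketing push = (1 + 4·2 + 3)/6 = 12/6 = 2; σ²_Marketing push = ((3−1)/6)² = 0.111
te_Ticketing = (1 + 4·2 + 3)/6 = 12/6 = 2; σ²_Ticketing = ((3−1)/6)² = 0.111
te_Staff briefing = (2 + 4·6 + 10)/6 = 36/6 = 6; σ²_Staff briefing = ((10−2)/6)² = 1.778
te_Rehearsal = (2 + 4·3 + 10)/6 = 24/6 = 4; σ²_Rehearsal = ((10−2)/6)² = 1.778

Forward pass:
ES_Permits = 0; EF_Permits = 10
ES_Catering order = 0; EF_Catering order = 3
ES_AV setup = 0; EF_AV setup = 6
ES_Stage build = 0; EF_Stage build = 6
ES_Marketing push = 6; EF_Marketing push = 6+2 = 8
ES_Ticketing = 3; EF_Ticketing = 3+2 = 5
ES_Staff briefing = max(EF_Stage build=6, EF_Marketing push=8) = 8; EF_Staff briefing = 8+6 = 14
ES_Rehearsal = max(EF_Permits=10, EF_Catering order=3, EF_Ticketing=5, EF_Staff briefing=14) = 14; EF_Rehearsal = 14+4 = 18
Expected project duration μ = 18 weeks. Critical path: AV setup → Marketing push → Staff briefing → Rehearsal.

Variances on critical path: σ²_AV setup=2.778, σ²_Marketing push=0.111, σ²_Staff briefing=1.778, σ²_Rehearsal=1.778.
Largest is σ²_AV setup = 2.778.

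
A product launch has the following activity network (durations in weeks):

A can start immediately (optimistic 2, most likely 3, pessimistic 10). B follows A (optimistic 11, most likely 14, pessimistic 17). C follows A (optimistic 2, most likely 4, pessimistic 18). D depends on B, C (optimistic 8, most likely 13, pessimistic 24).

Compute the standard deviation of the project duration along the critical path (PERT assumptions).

3.14 weeks

te_A = (2 + 4·3 + 10)/6 = 24/6 = 4; σ²_A = ((10−2)/6)² = 1.778
te_B = (11 + 4·14 + 17)/6 = 84/6 = 14; σ²_B = ((17−11)/6)² = 1.000
te_C = (2 + 4·4 + 18)/6 = 36/6 = 6; σ²_C = ((18−2)/6)² = 7.111
te_D = (8 + 4·13 + 24)/6 = 84/6 = 14; σ²_D = ((24−8)/6)² = 7.111

Forward pass:
ES_A = 0; EF_A = 4
ES_B = 4; EF_B = 4+14 = 18
ES_C = 4; EF_C = 4+6 = 10
ES_D = max(EF_B=18, EF_C=10) = 18; EF_D = 18+14 = 32
Expected project duration μ = 32 weeks. Critical path: A → B → D.

Variance along critical path = 1.778 + 1.000 + 7.111 = 9.889
σ = √9.889 = 3.145 weeks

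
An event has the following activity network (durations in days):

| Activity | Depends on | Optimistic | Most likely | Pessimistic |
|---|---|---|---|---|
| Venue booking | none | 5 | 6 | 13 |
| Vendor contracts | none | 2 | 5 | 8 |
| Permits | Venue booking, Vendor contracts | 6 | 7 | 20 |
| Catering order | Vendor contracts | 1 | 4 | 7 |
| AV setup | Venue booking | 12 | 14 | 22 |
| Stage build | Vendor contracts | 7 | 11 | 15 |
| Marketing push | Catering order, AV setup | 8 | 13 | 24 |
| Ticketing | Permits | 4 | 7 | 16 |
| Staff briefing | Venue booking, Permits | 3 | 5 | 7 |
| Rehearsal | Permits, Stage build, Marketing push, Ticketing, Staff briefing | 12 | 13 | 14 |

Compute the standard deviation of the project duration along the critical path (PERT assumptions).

te_Venue booking = (5 + 4·6 + 13)/6 = 42/6 = 7; σ²_Venue booking = ((13−5)/6)² = 1.778
te_Vendor contracts = (2 + 4·5 + 8)/6 = 30/6 = 5; σ²_Vendor contracts = ((8−2)/6)² = 1.000
te_Permits = (6 + 4·7 + 20)/6 = 54/6 = 9; σ²_Permits = ((20−6)/6)² = 5.444
te_Catering order = (1 + 4·4 + 7)/6 = 24/6 = 4; σ²_Catering order = ((7−1)/6)² = 1.000
te_AV setup = (12 + 4·14 + 22)/6 = 90/6 = 15; σ²_AV setup = ((22−12)/6)² = 2.778
te_Stage build = (7 + 4·11 + 15)/6 = 66/6 = 11; σ²_Stage build = ((15−7)/6)² = 1.778
te_Marketing push = (8 + 4·13 + 24)/6 = 84/6 = 14; σ²_Marketing push = ((24−8)/6)² = 7.111
te_Ticketing = (4 + 4·7 + 16)/6 = 48/6 = 8; σ²_Ticketing = ((16−4)/6)² = 4.000
te_Staff briefing = (3 + 4·5 + 7)/6 = 30/6 = 5; σ²_Staff briefing = ((7−3)/6)² = 0.444
te_Rehearsal = (12 + 4·13 + 14)/6 = 78/6 = 13; σ²_Rehearsal = ((14−12)/6)² = 0.111

Forward pass:
ES_Venue booking = 0; EF_Venue booking = 7
ES_Vendor contracts = 0; EF_Vendor contracts = 5
ES_Permits = max(EF_Venue booking=7, EF_Vendor contracts=5) = 7; EF_Permits = 7+9 = 16
ES_Catering order = 5; EF_Catering order = 5+4 = 9
ES_AV setup = 7; EF_AV setup = 7+15 = 22
ES_Stage build = 5; EF_Stage build = 5+11 = 16
ES_Marketing push = max(EF_Catering order=9, EF_AV setup=22) = 22; EF_Marketing push = 22+14 = 36
ES_Ticketing = 16; EF_Ticketing = 16+8 = 24
ES_Staff briefing = max(EF_Venue booking=7, EF_Permits=16) = 16; EF_Staff briefing = 16+5 = 21
ES_Rehearsal = max(EF_Permits=16, EF_Stage build=16, EF_Marketing push=36, EF_Ticketing=24, EF_Staff briefing=21) = 36; EF_Rehearsal = 36+13 = 49
Expected project duration μ = 49 days. Critical path: Venue booking → AV setup → Marketing push → Rehearsal.

Variance along critical path = 1.778 + 2.778 + 7.111 + 0.111 = 11.778
σ = √11.778 = 3.432 days

3.43 days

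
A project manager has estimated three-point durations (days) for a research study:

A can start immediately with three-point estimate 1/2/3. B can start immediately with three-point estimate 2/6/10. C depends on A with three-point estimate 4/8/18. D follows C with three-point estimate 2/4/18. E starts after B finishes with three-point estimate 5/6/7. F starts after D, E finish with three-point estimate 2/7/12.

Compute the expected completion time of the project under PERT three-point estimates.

te_A = (1 + 4·2 + 3)/6 = 12/6 = 2
te_B = (2 + 4·6 + 10)/6 = 36/6 = 6
te_C = (4 + 4·8 + 18)/6 = 54/6 = 9
te_D = (2 + 4·4 + 18)/6 = 36/6 = 6
te_E = (5 + 4·6 + 7)/6 = 36/6 = 6
te_F = (2 + 4·7 + 12)/6 = 42/6 = 7

Forward pass:
ES_A = 0; EF_A = 2
ES_B = 0; EF_B = 6
ES_C = 2; EF_C = 2+9 = 11
ES_D = 11; EF_D = 11+6 = 17
ES_E = 6; EF_E = 6+6 = 12
ES_F = max(EF_D=17, EF_E=12) = 17; EF_F = 17+7 = 24
Expected project duration μ = 24 days. Critical path: A → C → D → F.

24 days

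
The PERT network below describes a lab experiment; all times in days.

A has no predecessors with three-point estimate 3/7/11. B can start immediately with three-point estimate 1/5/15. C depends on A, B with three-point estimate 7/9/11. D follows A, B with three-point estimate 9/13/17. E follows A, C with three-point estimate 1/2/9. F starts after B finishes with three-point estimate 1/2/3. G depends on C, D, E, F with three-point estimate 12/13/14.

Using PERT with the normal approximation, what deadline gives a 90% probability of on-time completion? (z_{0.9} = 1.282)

te_A = (3 + 4·7 + 11)/6 = 42/6 = 7; σ²_A = ((11−3)/6)² = 1.778
te_B = (1 + 4·5 + 15)/6 = 36/6 = 6; σ²_B = ((15−1)/6)² = 5.444
te_C = (7 + 4·9 + 11)/6 = 54/6 = 9; σ²_C = ((11−7)/6)² = 0.444
te_D = (9 + 4·13 + 17)/6 = 78/6 = 13; σ²_D = ((17−9)/6)² = 1.778
te_E = (1 + 4·2 + 9)/6 = 18/6 = 3; σ²_E = ((9−1)/6)² = 1.778
te_F = (1 + 4·2 + 3)/6 = 12/6 = 2; σ²_F = ((3−1)/6)² = 0.111
te_G = (12 + 4·13 + 14)/6 = 78/6 = 13; σ²_G = ((14−12)/6)² = 0.111

Forward pass:
ES_A = 0; EF_A = 7
ES_B = 0; EF_B = 6
ES_C = max(EF_A=7, EF_B=6) = 7; EF_C = 7+9 = 16
ES_D = max(EF_A=7, EF_B=6) = 7; EF_D = 7+13 = 20
ES_E = max(EF_A=7, EF_C=16) = 16; EF_E = 16+3 = 19
ES_F = 6; EF_F = 6+2 = 8
ES_G = max(EF_C=16, EF_D=20, EF_E=19, EF_F=8) = 20; EF_G = 20+13 = 33
Expected project duration μ = 33 days. Critical path: A → D → G.

Variance along critical path = 1.778 + 1.778 + 0.111 = 3.667; σ = 1.915 days.
D = μ + z·σ = 33 + 1.282·1.915 = 35.5 days

35.5 days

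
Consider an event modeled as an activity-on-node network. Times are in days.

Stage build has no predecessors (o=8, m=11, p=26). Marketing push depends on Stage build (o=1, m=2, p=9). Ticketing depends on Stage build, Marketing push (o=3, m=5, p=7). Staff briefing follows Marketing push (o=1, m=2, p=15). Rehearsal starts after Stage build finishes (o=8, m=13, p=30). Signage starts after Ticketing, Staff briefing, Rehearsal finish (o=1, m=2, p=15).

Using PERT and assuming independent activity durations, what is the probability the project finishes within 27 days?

0.172

te_Stage build = (8 + 4·11 + 26)/6 = 78/6 = 13; σ²_Stage build = ((26−8)/6)² = 9.000
te_Marketing push = (1 + 4·2 + 9)/6 = 18/6 = 3; σ²_Marketing push = ((9−1)/6)² = 1.778
te_Ticketing = (3 + 4·5 + 7)/6 = 30/6 = 5; σ²_Ticketing = ((7−3)/6)² = 0.444
te_Staff briefing = (1 + 4·2 + 15)/6 = 24/6 = 4; σ²_Staff briefing = ((15−1)/6)² = 5.444
te_Rehearsal = (8 + 4·13 + 30)/6 = 90/6 = 15; σ²_Rehearsal = ((30−8)/6)² = 13.444
te_Signage = (1 + 4·2 + 15)/6 = 24/6 = 4; σ²_Signage = ((15−1)/6)² = 5.444

Forward pass:
ES_Stage build = 0; EF_Stage build = 13
ES_Marketing push = 13; EF_Marketing push = 13+3 = 16
ES_Ticketing = max(EF_Stage build=13, EF_Marketing push=16) = 16; EF_Ticketing = 16+5 = 21
ES_Staff briefing = 16; EF_Staff briefing = 16+4 = 20
ES_Rehearsal = 13; EF_Rehearsal = 13+15 = 28
ES_Signage = max(EF_Ticketing=21, EF_Staff briefing=20, EF_Rehearsal=28) = 28; EF_Signage = 28+4 = 32
Expected project duration μ = 32 days. Critical path: Stage build → Rehearsal → Signage.

Variance along critical path = 9.000 + 13.444 + 5.444 = 27.889; σ = √27.889 = 5.281 days.
Z = (27 − 32) / 5.281 = -0.947
P(T ≤ 27) = Φ(-0.947) ≈ 0.172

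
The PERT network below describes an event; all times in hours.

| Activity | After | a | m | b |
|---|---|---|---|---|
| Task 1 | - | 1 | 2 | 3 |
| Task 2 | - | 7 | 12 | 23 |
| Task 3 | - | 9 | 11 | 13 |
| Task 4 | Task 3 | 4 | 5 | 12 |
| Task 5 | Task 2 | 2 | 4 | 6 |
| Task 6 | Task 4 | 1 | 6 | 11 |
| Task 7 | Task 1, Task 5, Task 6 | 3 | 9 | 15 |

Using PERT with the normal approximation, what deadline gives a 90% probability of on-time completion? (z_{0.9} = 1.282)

te_Task 1 = (1 + 4·2 + 3)/6 = 12/6 = 2; σ²_Task 1 = ((3−1)/6)² = 0.111
te_Task 2 = (7 + 4·12 + 23)/6 = 78/6 = 13; σ²_Task 2 = ((23−7)/6)² = 7.111
te_Task 3 = (9 + 4·11 + 13)/6 = 66/6 = 11; σ²_Task 3 = ((13−9)/6)² = 0.444
te_Task 4 = (4 + 4·5 + 12)/6 = 36/6 = 6; σ²_Task 4 = ((12−4)/6)² = 1.778
te_Task 5 = (2 + 4·4 + 6)/6 = 24/6 = 4; σ²_Task 5 = ((6−2)/6)² = 0.444
te_Task 6 = (1 + 4·6 + 11)/6 = 36/6 = 6; σ²_Task 6 = ((11−1)/6)² = 2.778
te_Task 7 = (3 + 4·9 + 15)/6 = 54/6 = 9; σ²_Task 7 = ((15−3)/6)² = 4.000

Forward pass:
ES_Task 1 = 0; EF_Task 1 = 2
ES_Task 2 = 0; EF_Task 2 = 13
ES_Task 3 = 0; EF_Task 3 = 11
ES_Task 4 = 11; EF_Task 4 = 11+6 = 17
ES_Task 5 = 13; EF_Task 5 = 13+4 = 17
ES_Task 6 = 17; EF_Task 6 = 17+6 = 23
ES_Task 7 = max(EF_Task 1=2, EF_Task 5=17, EF_Task 6=23) = 23; EF_Task 7 = 23+9 = 32
Expected project duration μ = 32 hours. Critical path: Task 3 → Task 4 → Task 6 → Task 7.

Variance along critical path = 0.444 + 1.778 + 2.778 + 4.000 = 9.000; σ = 3.000 hours.
D = μ + z·σ = 32 + 1.282·3.000 = 35.8 hours

35.8 hours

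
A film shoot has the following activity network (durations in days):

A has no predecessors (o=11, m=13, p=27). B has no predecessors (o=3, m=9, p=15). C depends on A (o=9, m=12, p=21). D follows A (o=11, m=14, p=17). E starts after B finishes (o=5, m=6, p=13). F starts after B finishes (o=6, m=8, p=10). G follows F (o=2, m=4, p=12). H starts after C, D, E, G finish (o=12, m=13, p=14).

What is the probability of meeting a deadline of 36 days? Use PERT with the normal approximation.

0.018

te_A = (11 + 4·13 + 27)/6 = 90/6 = 15; σ²_A = ((27−11)/6)² = 7.111
te_B = (3 + 4·9 + 15)/6 = 54/6 = 9; σ²_B = ((15−3)/6)² = 4.000
te_C = (9 + 4·12 + 21)/6 = 78/6 = 13; σ²_C = ((21−9)/6)² = 4.000
te_D = (11 + 4·14 + 17)/6 = 84/6 = 14; σ²_D = ((17−11)/6)² = 1.000
te_E = (5 + 4·6 + 13)/6 = 42/6 = 7; σ²_E = ((13−5)/6)² = 1.778
te_F = (6 + 4·8 + 10)/6 = 48/6 = 8; σ²_F = ((10−6)/6)² = 0.444
te_G = (2 + 4·4 + 12)/6 = 30/6 = 5; σ²_G = ((12−2)/6)² = 2.778
te_H = (12 + 4·13 + 14)/6 = 78/6 = 13; σ²_H = ((14−12)/6)² = 0.111

Forward pass:
ES_A = 0; EF_A = 15
ES_B = 0; EF_B = 9
ES_C = 15; EF_C = 15+13 = 28
ES_D = 15; EF_D = 15+14 = 29
ES_E = 9; EF_E = 9+7 = 16
ES_F = 9; EF_F = 9+8 = 17
ES_G = 17; EF_G = 17+5 = 22
ES_H = max(EF_C=28, EF_D=29, EF_E=16, EF_G=22) = 29; EF_H = 29+13 = 42
Expected project duration μ = 42 days. Critical path: A → D → H.

Variance along critical path = 7.111 + 1.000 + 0.111 = 8.222; σ = √8.222 = 2.867 days.
Z = (36 − 42) / 2.867 = -2.092
P(T ≤ 36) = Φ(-2.092) ≈ 0.018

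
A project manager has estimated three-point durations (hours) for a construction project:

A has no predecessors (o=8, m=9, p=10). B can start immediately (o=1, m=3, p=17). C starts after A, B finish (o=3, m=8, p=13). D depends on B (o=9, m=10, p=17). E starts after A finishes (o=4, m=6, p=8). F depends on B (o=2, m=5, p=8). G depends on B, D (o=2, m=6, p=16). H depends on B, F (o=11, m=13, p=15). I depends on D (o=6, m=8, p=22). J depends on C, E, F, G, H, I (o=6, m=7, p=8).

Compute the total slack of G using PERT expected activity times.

3 hours

te_A = (8 + 4·9 + 10)/6 = 54/6 = 9
te_B = (1 + 4·3 + 17)/6 = 30/6 = 5
te_C = (3 + 4·8 + 13)/6 = 48/6 = 8
te_D = (9 + 4·10 + 17)/6 = 66/6 = 11
te_E = (4 + 4·6 + 8)/6 = 36/6 = 6
te_F = (2 + 4·5 + 8)/6 = 30/6 = 5
te_G = (2 + 4·6 + 16)/6 = 42/6 = 7
te_H = (11 + 4·13 + 15)/6 = 78/6 = 13
te_I = (6 + 4·8 + 22)/6 = 60/6 = 10
te_J = (6 + 4·7 + 8)/6 = 42/6 = 7

Forward pass:
ES_A = 0; EF_A = 9
ES_B = 0; EF_B = 5
ES_C = max(EF_A=9, EF_B=5) = 9; EF_C = 9+8 = 17
ES_D = 5; EF_D = 5+11 = 16
ES_E = 9; EF_E = 9+6 = 15
ES_F = 5; EF_F = 5+5 = 10
ES_G = max(EF_B=5, EF_D=16) = 16; EF_G = 16+7 = 23
ES_H = max(EF_B=5, EF_F=10) = 10; EF_H = 10+13 = 23
ES_I = 16; EF_I = 16+10 = 26
ES_J = max(EF_C=17, EF_E=15, EF_F=10, EF_G=23, EF_H=23, EF_I=26) = 26; EF_J = 26+7 = 33
Expected project duration μ = 33 hours. Critical path: B → D → I → J.

Backward pass:
LF_J = 33; LS_J = 33−7 = 26
LF_I = LS_J = 26; LS_I = 26−10 = 16
LF_H = LS_J = 26; LS_H = 26−13 = 13
LF_G = LS_J = 26; LS_G = 26−7 = 19
LF_F = min(LS_H=13, LS_J=26) = 13; LS_F = 13−5 = 8
LF_E = LS_J = 26; LS_E = 26−6 = 20
LF_D = min(LS_G=19, LS_I=16) = 16; LS_D = 16−11 = 5
LF_C = LS_J = 26; LS_C = 26−8 = 18
LF_B = min(LS_C=18, LS_D=5, LS_F=8, LS_G=19, LS_H=13) = 5; LS_B = 5−5 = 0
LF_A = min(LS_C=18, LS_E=20) = 18; LS_A = 18−9 = 9
Slack_G = LS_G − ES_G = 19 − 16 = 3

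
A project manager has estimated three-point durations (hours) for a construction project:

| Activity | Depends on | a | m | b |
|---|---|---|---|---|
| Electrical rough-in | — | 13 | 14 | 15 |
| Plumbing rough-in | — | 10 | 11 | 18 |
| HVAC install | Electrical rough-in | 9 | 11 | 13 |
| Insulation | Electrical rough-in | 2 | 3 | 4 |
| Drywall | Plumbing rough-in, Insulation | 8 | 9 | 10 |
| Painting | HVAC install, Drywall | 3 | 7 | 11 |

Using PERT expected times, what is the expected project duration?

33 hours

te_Electrical rough-in = (13 + 4·14 + 15)/6 = 84/6 = 14
te_Plumbing rough-in = (10 + 4·11 + 18)/6 = 72/6 = 12
te_HVAC install = (9 + 4·11 + 13)/6 = 66/6 = 11
te_Insulation = (2 + 4·3 + 4)/6 = 18/6 = 3
te_Drywall = (8 + 4·9 + 10)/6 = 54/6 = 9
te_Painting = (3 + 4·7 + 11)/6 = 42/6 = 7

Forward pass:
ES_Electrical rough-in = 0; EF_Electrical rough-in = 14
ES_Plumbing rough-in = 0; EF_Plumbing rough-in = 12
ES_HVAC install = 14; EF_HVAC install = 14+11 = 25
ES_Insulation = 14; EF_Insulation = 14+3 = 17
ES_Drywall = max(EF_Plumbing rough-in=12, EF_Insulation=17) = 17; EF_Drywall = 17+9 = 26
ES_Painting = max(EF_HVAC install=25, EF_Drywall=26) = 26; EF_Painting = 26+7 = 33
Expected project duration μ = 33 hours. Critical path: Electrical rough-in → Insulation → Drywall → Painting.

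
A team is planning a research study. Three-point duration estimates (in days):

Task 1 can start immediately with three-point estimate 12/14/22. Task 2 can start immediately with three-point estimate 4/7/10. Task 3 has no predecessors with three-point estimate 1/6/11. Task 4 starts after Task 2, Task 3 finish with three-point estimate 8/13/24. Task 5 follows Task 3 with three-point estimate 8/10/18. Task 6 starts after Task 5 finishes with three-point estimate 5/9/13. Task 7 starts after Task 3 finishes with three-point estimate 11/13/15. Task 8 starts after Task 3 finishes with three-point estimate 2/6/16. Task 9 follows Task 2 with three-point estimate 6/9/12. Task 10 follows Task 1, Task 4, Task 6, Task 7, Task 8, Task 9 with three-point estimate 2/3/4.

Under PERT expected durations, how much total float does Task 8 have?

13 days

te_Task 1 = (12 + 4·14 + 22)/6 = 90/6 = 15
te_Task 2 = (4 + 4·7 + 10)/6 = 42/6 = 7
te_Task 3 = (1 + 4·6 + 11)/6 = 36/6 = 6
te_Task 4 = (8 + 4·13 + 24)/6 = 84/6 = 14
te_Task 5 = (8 + 4·10 + 18)/6 = 66/6 = 11
te_Task 6 = (5 + 4·9 + 13)/6 = 54/6 = 9
te_Task 7 = (11 + 4·13 + 15)/6 = 78/6 = 13
te_Task 8 = (2 + 4·6 + 16)/6 = 42/6 = 7
te_Task 9 = (6 + 4·9 + 12)/6 = 54/6 = 9
te_Task 10 = (2 + 4·3 + 4)/6 = 18/6 = 3

Forward pass:
ES_Task 1 = 0; EF_Task 1 = 15
ES_Task 2 = 0; EF_Task 2 = 7
ES_Task 3 = 0; EF_Task 3 = 6
ES_Task 4 = max(EF_Task 2=7, EF_Task 3=6) = 7; EF_Task 4 = 7+14 = 21
ES_Task 5 = 6; EF_Task 5 = 6+11 = 17
ES_Task 6 = 17; EF_Task 6 = 17+9 = 26
ES_Task 7 = 6; EF_Task 7 = 6+13 = 19
ES_Task 8 = 6; EF_Task 8 = 6+7 = 13
ES_Task 9 = 7; EF_Task 9 = 7+9 = 16
ES_Task 10 = max(EF_Task 1=15, EF_Task 4=21, EF_Task 6=26, EF_Task 7=19, EF_Task 8=13, EF_Task 9=16) = 26; EF_Task 10 = 26+3 = 29
Expected project duration μ = 29 days. Critical path: Task 3 → Task 5 → Task 6 → Task 10.

Backward pass:
LF_Task 10 = 29; LS_Task 10 = 29−3 = 26
LF_Task 9 = LS_Task 10 = 26; LS_Task 9 = 26−9 = 17
LF_Task 8 = LS_Task 10 = 26; LS_Task 8 = 26−7 = 19
LF_Task 7 = LS_Task 10 = 26; LS_Task 7 = 26−13 = 13
LF_Task 6 = LS_Task 10 = 26; LS_Task 6 = 26−9 = 17
LF_Task 5 = LS_Task 6 = 17; LS_Task 5 = 17−11 = 6
LF_Task 4 = LS_Task 10 = 26; LS_Task 4 = 26−14 = 12
LF_Task 3 = min(LS_Task 4=12, LS_Task 5=6, LS_Task 7=13, LS_Task 8=19) = 6; LS_Task 3 = 6−6 = 0
LF_Task 2 = min(LS_Task 4=12, LS_Task 9=17) = 12; LS_Task 2 = 12−7 = 5
LF_Task 1 = LS_Task 10 = 26; LS_Task 1 = 26−15 = 11
Slack_Task 8 = LS_Task 8 − ES_Task 8 = 19 − 6 = 13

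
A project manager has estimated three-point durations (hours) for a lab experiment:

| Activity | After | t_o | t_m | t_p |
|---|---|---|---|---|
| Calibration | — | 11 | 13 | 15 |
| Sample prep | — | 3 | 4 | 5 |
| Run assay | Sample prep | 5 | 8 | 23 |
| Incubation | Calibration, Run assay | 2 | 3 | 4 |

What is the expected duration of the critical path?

17 hours

te_Calibration = (11 + 4·13 + 15)/6 = 78/6 = 13
te_Sample prep = (3 + 4·4 + 5)/6 = 24/6 = 4
te_Run assay = (5 + 4·8 + 23)/6 = 60/6 = 10
te_Incubation = (2 + 4·3 + 4)/6 = 18/6 = 3

Forward pass:
ES_Calibration = 0; EF_Calibration = 13
ES_Sample prep = 0; EF_Sample prep = 4
ES_Run assay = 4; EF_Run assay = 4+10 = 14
ES_Incubation = max(EF_Calibration=13, EF_Run assay=14) = 14; EF_Incubation = 14+3 = 17
Expected project duration μ = 17 hours. Critical path: Sample prep → Run assay → Incubation.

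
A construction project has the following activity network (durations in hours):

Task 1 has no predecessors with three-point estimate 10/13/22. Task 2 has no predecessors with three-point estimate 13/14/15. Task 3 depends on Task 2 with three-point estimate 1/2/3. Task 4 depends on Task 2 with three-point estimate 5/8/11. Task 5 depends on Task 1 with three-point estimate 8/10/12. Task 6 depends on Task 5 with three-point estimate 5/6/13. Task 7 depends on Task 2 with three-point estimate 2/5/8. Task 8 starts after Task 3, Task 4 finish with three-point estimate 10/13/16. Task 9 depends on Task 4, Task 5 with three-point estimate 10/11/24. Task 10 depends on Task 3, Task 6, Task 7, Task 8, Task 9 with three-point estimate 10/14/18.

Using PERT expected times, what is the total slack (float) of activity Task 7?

18 hours

te_Task 1 = (10 + 4·13 + 22)/6 = 84/6 = 14
te_Task 2 = (13 + 4·14 + 15)/6 = 84/6 = 14
te_Task 3 = (1 + 4·2 + 3)/6 = 12/6 = 2
te_Task 4 = (5 + 4·8 + 11)/6 = 48/6 = 8
te_Task 5 = (8 + 4·10 + 12)/6 = 60/6 = 10
te_Task 6 = (5 + 4·6 + 13)/6 = 42/6 = 7
te_Task 7 = (2 + 4·5 + 8)/6 = 30/6 = 5
te_Task 8 = (10 + 4·13 + 16)/6 = 78/6 = 13
te_Task 9 = (10 + 4·11 + 24)/6 = 78/6 = 13
te_Task 10 = (10 + 4·14 + 18)/6 = 84/6 = 14

Forward pass:
ES_Task 1 = 0; EF_Task 1 = 14
ES_Task 2 = 0; EF_Task 2 = 14
ES_Task 3 = 14; EF_Task 3 = 14+2 = 16
ES_Task 4 = 14; EF_Task 4 = 14+8 = 22
ES_Task 5 = 14; EF_Task 5 = 14+10 = 24
ES_Task 6 = 24; EF_Task 6 = 24+7 = 31
ES_Task 7 = 14; EF_Task 7 = 14+5 = 19
ES_Task 8 = max(EF_Task 3=16, EF_Task 4=22) = 22; EF_Task 8 = 22+13 = 35
ES_Task 9 = max(EF_Task 4=22, EF_Task 5=24) = 24; EF_Task 9 = 24+13 = 37
ES_Task 10 = max(EF_Task 3=16, EF_Task 6=31, EF_Task 7=19, EF_Task 8=35, EF_Task 9=37) = 37; EF_Task 10 = 37+14 = 51
Expected project duration μ = 51 hours. Critical path: Task 1 → Task 5 → Task 9 → Task 10.

Backward pass:
LF_Task 10 = 51; LS_Task 10 = 51−14 = 37
LF_Task 9 = LS_Task 10 = 37; LS_Task 9 = 37−13 = 24
LF_Task 8 = LS_Task 10 = 37; LS_Task 8 = 37−13 = 24
LF_Task 7 = LS_Task 10 = 37; LS_Task 7 = 37−5 = 32
LF_Task 6 = LS_Task 10 = 37; LS_Task 6 = 37−7 = 30
LF_Task 5 = min(LS_Task 6=30, LS_Task 9=24) = 24; LS_Task 5 = 24−10 = 14
LF_Task 4 = min(LS_Task 8=24, LS_Task 9=24) = 24; LS_Task 4 = 24−8 = 16
LF_Task 3 = min(LS_Task 8=24, LS_Task 10=37) = 24; LS_Task 3 = 24−2 = 22
LF_Task 2 = min(LS_Task 3=22, LS_Task 4=16, LS_Task 7=32) = 16; LS_Task 2 = 16−14 = 2
LF_Task 1 = LS_Task 5 = 14; LS_Task 1 = 14−14 = 0
Slack_Task 7 = LS_Task 7 − ES_Task 7 = 32 − 14 = 18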